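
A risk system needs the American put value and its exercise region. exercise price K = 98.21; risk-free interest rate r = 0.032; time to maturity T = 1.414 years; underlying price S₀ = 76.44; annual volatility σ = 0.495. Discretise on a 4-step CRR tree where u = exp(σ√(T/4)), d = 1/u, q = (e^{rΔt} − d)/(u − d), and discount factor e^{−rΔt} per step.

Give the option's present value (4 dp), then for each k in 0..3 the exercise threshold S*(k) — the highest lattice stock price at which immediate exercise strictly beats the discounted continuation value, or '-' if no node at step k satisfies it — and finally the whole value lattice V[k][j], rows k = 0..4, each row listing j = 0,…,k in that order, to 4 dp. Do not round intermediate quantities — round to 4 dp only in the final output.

Δt=0.35350, u=1.34220, d=0.74505, q=0.44600, disc=e^(-rΔt)=0.98875
k=4 terminal: V=max(K-S,0) → 74.6564 55.7784 21.7700 0.0000 0.0000
k=3: j=0 S=31.6136 intr=66.5964 cont=65.4917 V=66.5964[EX]; j=1 S=56.9515 intr=41.2585 cont=40.1538 V=41.2585[EX]; j=2 S=102.5974 intr=0.0000 cont=11.9249 V=11.9249[hold]; j=3 S=184.8280 intr=0.0000 cont=0.0000 V=0.0000[hold]  S*(3)=56.9515
k=2: j=0 S=42.4316 intr=55.7784 cont=54.6737 V=55.7784[EX]; j=1 S=76.4400 intr=21.7700 cont=27.8588 V=27.8588[hold]; j=2 S=137.7058 intr=0.0000 cont=6.5321 V=6.5321[hold]  S*(2)=42.4316
k=1: j=0 S=56.9515 intr=41.2585 cont=42.8389 V=42.8389[hold]; j=1 S=102.5974 intr=0.0000 cont=18.1407 V=18.1407[hold]  S*(1)=-
k=0: j=0 S=76.4400 intr=21.7700 cont=31.4655 V=31.4655[hold]  S*(0)=-

price = 31.4655
boundary = - - 42.4316 56.9515
tree:
31.4655
42.8389 18.1407
55.7784 27.8588 6.5321
66.5964 41.2585 11.9249 0.0000
74.6564 55.7784 21.7700 0.0000 0.0000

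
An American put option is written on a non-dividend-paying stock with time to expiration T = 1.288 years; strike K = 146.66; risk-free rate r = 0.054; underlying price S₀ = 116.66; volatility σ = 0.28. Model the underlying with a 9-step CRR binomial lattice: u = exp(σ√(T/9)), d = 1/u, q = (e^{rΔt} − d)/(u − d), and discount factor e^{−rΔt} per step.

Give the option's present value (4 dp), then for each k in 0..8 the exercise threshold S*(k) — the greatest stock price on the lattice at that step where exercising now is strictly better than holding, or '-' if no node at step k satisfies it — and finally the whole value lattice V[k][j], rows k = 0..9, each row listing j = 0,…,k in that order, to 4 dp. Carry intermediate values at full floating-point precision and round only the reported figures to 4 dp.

Δt=0.14311, u=1.11174, d=0.89949, q=0.51010, disc=e^(-rΔt)=0.99230
k=9 terminal: V=max(K-S,0) → 101.6922 91.0816 77.9673 61.7585 41.7252 16.9647 0.0000 0.0000 0.0000 0.0000
k=8: j=0 S=49.9924 intr=96.6676 cont=95.5386 V=96.6676[EX]; j=1 S=61.7886 intr=84.8714 cont=83.7424 V=84.8714[EX]; j=2 S=76.3683 intr=70.2917 cont=69.1627 V=70.2917[EX]; j=3 S=94.3882 intr=52.2718 cont=51.1428 V=52.2718[EX]; j=4 S=116.6600 intr=30.0000 cont=28.8710 V=30.0000[EX]; j=5 S=144.1871 intr=2.4729 cont=8.2471 V=8.2471[hold]; j=6 S=178.2095 intr=0.0000 cont=0.0000 V=0.0000[hold]; j=7 S=220.2599 intr=0.0000 cont=0.0000 V=0.0000[hold]; j=8 S=272.2325 intr=0.0000 cont=0.0000 V=0.0000[hold]  S*(8)=116.6600
k=7: j=0 S=55.5784 intr=91.0816 cont=89.9526 V=91.0816[EX]; j=1 S=68.6927 intr=77.9673 cont=76.8383 V=77.9673[EX]; j=2 S=84.9015 intr=61.7585 cont=60.6295 V=61.7585[EX]; j=3 S=104.9348 intr=41.7252 cont=40.5961 V=41.7252[EX]; j=4 S=129.6953 intr=16.9647 cont=18.7584 V=18.7584[hold]; j=5 S=160.2982 intr=0.0000 cont=4.0092 V=4.0092[hold]; j=6 S=198.1222 intr=0.0000 cont=0.0000 V=0.0000[hold]; j=7 S=244.8712 intr=0.0000 cont=0.0000 V=0.0000[hold]  S*(7)=104.9348
k=6: j=0 S=61.7886 intr=84.8714 cont=83.7424 V=84.8714[EX]; j=1 S=76.3683 intr=70.2917 cont=69.1627 V=70.2917[EX]; j=2 S=94.3882 intr=52.2718 cont=51.1428 V=52.2718[EX]; j=3 S=116.6600 intr=30.0000 cont=29.7789 V=30.0000[EX]; j=4 S=144.1871 intr=2.4729 cont=11.1484 V=11.1484[hold]; j=5 S=178.2095 intr=0.0000 cont=1.9490 V=1.9490[hold]; j=6 S=220.2599 intr=0.0000 cont=0.0000 V=0.0000[hold]  S*(6)=116.6600
k=5: j=0 S=68.6927 intr=77.9673 cont=76.8383 V=77.9673[EX]; j=1 S=84.9015 intr=61.7585 cont=60.6295 V=61.7585[EX]; j=2 S=104.9348 intr=41.7252 cont=40.5961 V=41.7252[EX]; j=3 S=129.6953 intr=16.9647 cont=20.2270 V=20.2270[hold]; j=4 S=160.2982 intr=0.0000 cont=6.4061 V=6.4061[hold]; j=5 S=198.1222 intr=0.0000 cont=0.9475 V=0.9475[hold]  S*(5)=104.9348
k=4: j=0 S=76.3683 intr=70.2917 cont=69.1627 V=70.2917[EX]; j=1 S=94.3882 intr=52.2718 cont=51.1428 V=52.2718[EX]; j=2 S=116.6600 intr=30.0000 cont=30.5222 V=30.5222[hold]; j=3 S=144.1871 intr=2.4729 cont=13.0756 V=13.0756[hold]; j=4 S=178.2095 intr=0.0000 cont=3.5938 V=3.5938[hold]  S*(4)=94.3882
k=3: j=0 S=84.9015 intr=61.7585 cont=60.6295 V=61.7585[EX]; j=1 S=104.9348 intr=41.7252 cont=40.8605 V=41.7252[EX]; j=2 S=129.6953 intr=16.9647 cont=21.4563 V=21.4563[hold]; j=3 S=160.2982 intr=0.0000 cont=8.1755 V=8.1755[hold]  S*(3)=104.9348
k=2: j=0 S=94.3882 intr=52.2718 cont=51.1428 V=52.2718[EX]; j=1 S=116.6600 intr=30.0000 cont=31.1445 V=31.1445[hold]; j=2 S=144.1871 intr=2.4729 cont=14.5688 V=14.5688[hold]  S*(2)=94.3882
k=1: j=0 S=104.9348 intr=41.7252 cont=41.1754 V=41.7252[EX]; j=1 S=129.6953 intr=16.9647 cont=22.5147 V=22.5147[hold]  S*(1)=104.9348
k=0: j=0 S=116.6600 intr=30.0000 cont=31.6802 V=31.6802[hold]  S*(0)=-

price = 31.6802
boundary = - 104.9348 94.3882 104.9348 94.3882 104.9348 116.6600 104.9348 116.6600
tree:
31.6802
41.7252 22.5147
52.2718 31.1445 14.5688
61.7585 41.7252 21.4563 8.1755
70.2917 52.2718 30.5222 13.0756 3.5938
77.9673 61.7585 41.7252 20.2270 6.4061 0.9475
84.8714 70.2917 52.2718 30.0000 11.1484 1.9490 0.0000
91.0816 77.9673 61.7585 41.7252 18.7584 4.0092 0.0000 0.0000
96.6676 84.8714 70.2917 52.2718 30.0000 8.2471 0.0000 0.0000 0.0000
101.6922 91.0816 77.9673 61.7585 41.7252 16.9647 0.0000 0.0000 0.0000 0.0000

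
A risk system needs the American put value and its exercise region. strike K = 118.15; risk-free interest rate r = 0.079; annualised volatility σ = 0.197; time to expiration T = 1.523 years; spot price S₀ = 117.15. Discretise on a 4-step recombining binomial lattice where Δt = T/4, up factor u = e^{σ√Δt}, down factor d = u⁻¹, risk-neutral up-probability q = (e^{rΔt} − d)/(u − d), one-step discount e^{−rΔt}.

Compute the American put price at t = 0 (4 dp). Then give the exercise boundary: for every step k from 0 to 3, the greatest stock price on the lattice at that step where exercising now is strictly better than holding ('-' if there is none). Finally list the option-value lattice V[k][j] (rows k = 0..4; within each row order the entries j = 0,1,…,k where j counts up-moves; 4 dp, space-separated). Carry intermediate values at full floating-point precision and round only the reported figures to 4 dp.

Δt=0.38075, u=1.12926, d=0.88554, q=0.59494, disc=e^(-rΔt)=0.97037
k=4 terminal: V=max(K-S,0) → 46.1101 26.2834 1.0000 0.0000 0.0000
k=3: j=0 S=81.3515 intr=36.7985 cont=33.2976 V=36.7985[EX]; j=1 S=103.7409 intr=14.4091 cont=10.9082 V=14.4091[EX]; j=2 S=132.2923 intr=0.0000 cont=0.3931 V=0.3931[hold]; j=3 S=168.7016 intr=0.0000 cont=0.0000 V=0.0000[hold]  S*(3)=103.7409
k=2: j=0 S=91.8666 intr=26.2834 cont=22.7824 V=26.2834[EX]; j=1 S=117.1500 intr=1.0000 cont=5.8905 V=5.8905[hold]; j=2 S=149.3918 intr=0.0000 cont=0.1545 V=0.1545[hold]  S*(2)=91.8666
k=1: j=0 S=103.7409 intr=14.4091 cont=13.7315 V=14.4091[EX]; j=1 S=132.2923 intr=0.0000 cont=2.4045 V=2.4045[hold]  S*(1)=103.7409
k=0: j=0 S=117.1500 intr=1.0000 cont=7.0517 V=7.0517[hold]  S*(0)=-

price = 7.0517
boundary = - 103.7409 91.8666 103.7409
tree:
7.0517
14.4091 2.4045
26.2834 5.8905 0.1545
36.7985 14.4091 0.3931 0.0000
46.1101 26.2834 1.0000 0.0000 0.0000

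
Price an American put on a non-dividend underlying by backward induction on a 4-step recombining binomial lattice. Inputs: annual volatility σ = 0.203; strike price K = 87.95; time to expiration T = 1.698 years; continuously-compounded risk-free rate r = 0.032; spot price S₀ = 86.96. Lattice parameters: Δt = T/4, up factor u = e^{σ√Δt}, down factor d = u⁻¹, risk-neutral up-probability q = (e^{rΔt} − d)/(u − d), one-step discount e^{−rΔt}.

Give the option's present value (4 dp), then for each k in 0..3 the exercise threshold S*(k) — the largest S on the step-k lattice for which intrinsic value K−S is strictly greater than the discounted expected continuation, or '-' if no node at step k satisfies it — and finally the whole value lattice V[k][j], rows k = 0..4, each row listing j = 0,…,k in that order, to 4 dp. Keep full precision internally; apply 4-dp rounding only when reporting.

price = 7.6734
boundary = - - 66.7480 76.1867
tree:
7.6734
13.0514 2.8822
21.2020 5.8278 0.2233
29.4713 11.7633 0.4702 0.0000
36.7161 21.2020 0.9900 0.0000 0.0000

Δt=0.42450, u=1.14141, d=0.87611, q=0.51854, disc=e^(-rΔt)=0.98651
k=4 terminal: V=max(K-S,0) → 36.7161 21.2020 0.9900 0.0000 0.0000
k=3: j=0 S=58.4787 intr=29.4713 cont=28.2847 V=29.4713[EX]; j=1 S=76.1867 intr=11.7633 cont=10.5767 V=11.7633[EX]; j=2 S=99.2568 intr=0.0000 cont=0.4702 V=0.4702[hold]; j=3 S=129.3128 intr=0.0000 cont=0.0000 V=0.0000[hold]  S*(3)=76.1867
k=2: j=0 S=66.7480 intr=21.2020 cont=20.0154 V=21.2020[EX]; j=1 S=86.9600 intr=0.9900 cont=5.8278 V=5.8278[hold]; j=2 S=113.2924 intr=0.0000 cont=0.2233 V=0.2233[hold]  S*(2)=66.7480
k=1: j=0 S=76.1867 intr=11.7633 cont=13.0514 V=13.0514[hold]; j=1 S=99.2568 intr=0.0000 cont=2.8822 V=2.8822[hold]  S*(1)=-
k=0: j=0 S=86.9600 intr=0.9900 cont=7.6734 V=7.6734[hold]  S*(0)=-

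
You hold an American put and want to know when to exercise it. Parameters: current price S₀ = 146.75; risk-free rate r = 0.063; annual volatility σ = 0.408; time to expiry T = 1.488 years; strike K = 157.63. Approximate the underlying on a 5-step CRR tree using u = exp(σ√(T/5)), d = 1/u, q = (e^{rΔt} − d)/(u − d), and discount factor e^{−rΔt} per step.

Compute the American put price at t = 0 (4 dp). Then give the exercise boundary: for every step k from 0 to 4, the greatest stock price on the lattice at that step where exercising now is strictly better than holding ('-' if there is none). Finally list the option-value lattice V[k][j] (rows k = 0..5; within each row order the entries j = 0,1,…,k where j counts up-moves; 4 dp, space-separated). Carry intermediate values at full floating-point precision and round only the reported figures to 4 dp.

Δt=0.29760, u=1.24929, d=0.80045, q=0.48675, disc=e^(-rΔt)=0.98143
k=5 terminal: V=max(K-S,0) → 109.4061 82.3658 40.1632 0.0000 0.0000 0.0000
k=4: j=0 S=60.2456 intr=97.3844 cont=94.4565 V=97.3844[EX]; j=1 S=94.0268 intr=63.6032 cont=60.6753 V=63.6032[EX]; j=2 S=146.7500 intr=10.8800 cont=20.2309 V=20.2309[hold]; j=3 S=229.0363 intr=0.0000 cont=0.0000 V=0.0000[hold]; j=4 S=357.4627 intr=0.0000 cont=0.0000 V=0.0000[hold]  S*(4)=94.0268
k=3: j=0 S=75.2642 intr=82.3658 cont=79.4379 V=82.3658[EX]; j=1 S=117.4668 intr=40.1632 cont=41.7024 V=41.7024[hold]; j=2 S=183.3333 intr=0.0000 cont=10.1906 V=10.1906[hold]; j=3 S=286.1327 intr=0.0000 cont=0.0000 V=0.0000[hold]  S*(3)=75.2642
k=2: j=0 S=94.0268 intr=63.6032 cont=61.4106 V=63.6032[EX]; j=1 S=146.7500 intr=10.8800 cont=25.8743 V=25.8743[hold]; j=2 S=229.0363 intr=0.0000 cont=5.1332 V=5.1332[hold]  S*(2)=94.0268
k=1: j=0 S=117.4668 intr=40.1632 cont=44.3983 V=44.3983[hold]; j=1 S=183.3333 intr=0.0000 cont=15.4855 V=15.4855[hold]  S*(1)=-
k=0: j=0 S=146.7500 intr=10.8800 cont=29.7617 V=29.7617[hold]  S*(0)=-

price = 29.7617
boundary = - - 94.0268 75.2642 94.0268
tree:
29.7617
44.3983 15.4855
63.6032 25.8743 5.1332
82.3658 41.7024 10.1906 0.0000
97.3844 63.6032 20.2309 0.0000 0.0000
109.4061 82.3658 40.1632 0.0000 0.0000 0.0000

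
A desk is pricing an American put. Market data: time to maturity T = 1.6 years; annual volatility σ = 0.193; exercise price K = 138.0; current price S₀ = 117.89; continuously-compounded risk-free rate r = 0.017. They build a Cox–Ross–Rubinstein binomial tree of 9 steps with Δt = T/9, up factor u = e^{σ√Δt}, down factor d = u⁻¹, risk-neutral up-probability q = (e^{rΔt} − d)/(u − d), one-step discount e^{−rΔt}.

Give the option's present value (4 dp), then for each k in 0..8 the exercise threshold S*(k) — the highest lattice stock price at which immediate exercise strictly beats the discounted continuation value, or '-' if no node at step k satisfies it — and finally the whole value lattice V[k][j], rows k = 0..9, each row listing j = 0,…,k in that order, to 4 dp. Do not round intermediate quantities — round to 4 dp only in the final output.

price = 23.3082
boundary = - - 100.1832 92.3536 100.1832 108.6766 100.1832 108.6766 117.8900
tree:
23.3082
30.1220 16.5881
37.8168 22.5559 10.6790
45.6464 29.7108 15.4875 5.9015
52.8642 37.8168 21.7281 9.2969 2.5179
59.5178 45.6464 29.3234 14.2113 4.4044 0.6334
65.6514 52.8642 37.8168 20.9146 7.5472 1.2663 0.0000
71.3056 59.5178 45.6464 29.3234 12.5734 2.5313 0.0000 0.0000
76.5180 65.6514 52.8642 37.8168 20.1100 5.0602 0.0000 0.0000 0.0000
81.3230 71.3056 59.5178 45.6464 29.3234 10.1154 0.0000 0.0000 0.0000 0.0000

Δt=0.17778  u=1.08478  d=0.92185  q=0.49824  discount=0.99698
step 9 (expiry): payoffs max(K−S,0) = 81.3230 71.3056 59.5178 45.6464 29.3234 10.1154 0.0000 0.0000 0.0000 0.0000
step 8: (k=8,j=0): S=61.4820, (K−S)⁺=76.5180, hold=76.1016 ⇒ V=76.5180 exercise | (k=8,j=1): S=72.3486, (K−S)⁺=65.6514, hold=65.2349 ⇒ V=65.6514 exercise | (k=8,j=2): S=85.1358, (K−S)⁺=52.8642, hold=52.4477 ⇒ V=52.8642 exercise | (k=8,j=3): S=100.1832, (K−S)⁺=37.8168, hold=37.4004 ⇒ V=37.8168 exercise | (k=8,j=4): S=117.8900, (K−S)⁺=20.1100, hold=19.6936 ⇒ V=20.1100 exercise | (k=8,j=5): S=138.7264, (K−S)⁺=0.0000, hold=5.0602 ⇒ V=5.0602 continue | (k=8,j=6): S=163.2456, (K−S)⁺=0.0000, hold=0.0000 ⇒ V=0.0000 continue | (k=8,j=7): S=192.0984, (K−S)⁺=0.0000, hold=0.0000 ⇒ V=0.0000 continue | (k=8,j=8): S=226.0508, (K−S)⁺=0.0000, hold=0.0000 ⇒ V=0.0000 continue  boundary S*=117.8900
step 7: (k=7,j=0): S=66.6944, (K−S)⁺=71.3056, hold=70.8892 ⇒ V=71.3056 exercise | (k=7,j=1): S=78.4822, (K−S)⁺=59.5178, hold=59.1013 ⇒ V=59.5178 exercise | (k=7,j=2): S=92.3536, (K−S)⁺=45.6464, hold=45.2300 ⇒ V=45.6464 exercise | (k=7,j=3): S=108.6766, (K−S)⁺=29.3234, hold=28.9070 ⇒ V=29.3234 exercise | (k=7,j=4): S=127.8846, (K−S)⁺=10.1154, hold=12.5734 ⇒ V=12.5734 continue | (k=7,j=5): S=150.4875, (K−S)⁺=0.0000, hold=2.5313 ⇒ V=2.5313 continue | (k=7,j=6): S=177.0853, (K−S)⁺=0.0000, hold=0.0000 ⇒ V=0.0000 continue | (k=7,j=7): S=208.3842, (K−S)⁺=0.0000, hold=0.0000 ⇒ V=0.0000 continue  boundary S*=108.6766
step 6: (k=6,j=0): S=72.3486, (K−S)⁺=65.6514, hold=65.2349 ⇒ V=65.6514 exercise | (k=6,j=1): S=85.1358, (K−S)⁺=52.8642, hold=52.4477 ⇒ V=52.8642 exercise | (k=6,j=2): S=100.1832, (K−S)⁺=37.8168, hold=37.4004 ⇒ V=37.8168 exercise | (k=6,j=3): S=117.8900, (K−S)⁺=20.1100, hold=20.9146 ⇒ V=20.9146 continue | (k=6,j=4): S=138.7264, (K−S)⁺=0.0000, hold=7.5472 ⇒ V=7.5472 continue | (k=6,j=5): S=163.2456, (K−S)⁺=0.0000, hold=1.2663 ⇒ V=1.2663 continue | (k=6,j=6): S=192.0984, (K−S)⁺=0.0000, hold=0.0000 ⇒ V=0.0000 continue  boundary S*=100.1832
step 5: (k=5,j=0): S=78.4822, (K−S)⁺=59.5178, hold=59.1013 ⇒ V=59.5178 exercise | (k=5,j=1): S=92.3536, (K−S)⁺=45.6464, hold=45.2300 ⇒ V=45.6464 exercise | (k=5,j=2): S=108.6766, (K−S)⁺=29.3234, hold=29.3067 ⇒ V=29.3234 exercise | (k=5,j=3): S=127.8846, (K−S)⁺=10.1154, hold=14.2113 ⇒ V=14.2113 continue | (k=5,j=4): S=150.4875, (K−S)⁺=0.0000, hold=4.4044 ⇒ V=4.4044 continue | (k=5,j=5): S=177.0853, (K−S)⁺=0.0000, hold=0.6334 ⇒ V=0.6334 continue  boundary S*=108.6766
step 4: (k=4,j=0): S=85.1358, (K−S)⁺=52.8642, hold=52.4477 ⇒ V=52.8642 exercise | (k=4,j=1): S=100.1832, (K−S)⁺=37.8168, hold=37.4004 ⇒ V=37.8168 exercise | (k=4,j=2): S=117.8900, (K−S)⁺=20.1100, hold=21.7281 ⇒ V=21.7281 continue | (k=4,j=3): S=138.7264, (K−S)⁺=0.0000, hold=9.2969 ⇒ V=9.2969 continue | (k=4,j=4): S=163.2456, (K−S)⁺=0.0000, hold=2.5179 ⇒ V=2.5179 continue  boundary S*=100.1832
step 3: (k=3,j=0): S=92.3536, (K−S)⁺=45.6464, hold=45.2300 ⇒ V=45.6464 exercise | (k=3,j=1): S=108.6766, (K−S)⁺=29.3234, hold=29.7108 ⇒ V=29.7108 continue | (k=3,j=2): S=127.8846, (K−S)⁺=10.1154, hold=15.4875 ⇒ V=15.4875 continue | (k=3,j=3): S=150.4875, (K−S)⁺=0.0000, hold=5.9015 ⇒ V=5.9015 continue  boundary S*=92.3536
step 2: (k=2,j=0): S=100.1832, (K−S)⁺=37.8168, hold=37.5928 ⇒ V=37.8168 exercise | (k=2,j=1): S=117.8900, (K−S)⁺=20.1100, hold=22.5559 ⇒ V=22.5559 continue | (k=2,j=2): S=138.7264, (K−S)⁺=0.0000, hold=10.6790 ⇒ V=10.6790 continue  boundary S*=100.1832
step 1: (k=1,j=0): S=108.6766, (K−S)⁺=29.3234, hold=30.1220 ⇒ V=30.1220 continue | (k=1,j=1): S=127.8846, (K−S)⁺=10.1154, hold=16.5881 ⇒ V=16.5881 continue  boundary S*=-
step 0: (k=0,j=0): S=117.8900, (K−S)⁺=20.1100, hold=23.3082 ⇒ V=23.3082 continue  boundary S*=-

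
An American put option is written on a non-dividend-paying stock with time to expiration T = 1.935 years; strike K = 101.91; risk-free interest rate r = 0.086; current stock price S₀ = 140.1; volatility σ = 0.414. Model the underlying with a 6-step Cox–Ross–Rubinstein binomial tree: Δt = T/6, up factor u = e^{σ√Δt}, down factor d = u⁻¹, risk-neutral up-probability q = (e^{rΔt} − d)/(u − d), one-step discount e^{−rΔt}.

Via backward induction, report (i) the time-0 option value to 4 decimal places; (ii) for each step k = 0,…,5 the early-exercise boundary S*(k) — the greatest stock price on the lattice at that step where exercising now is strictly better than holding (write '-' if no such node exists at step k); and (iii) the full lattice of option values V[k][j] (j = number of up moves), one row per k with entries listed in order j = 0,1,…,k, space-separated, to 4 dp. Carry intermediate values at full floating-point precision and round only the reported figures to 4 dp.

price = 8.1076
boundary = - - - 69.2024 54.7036 69.2024
tree:
8.1076
13.3115 3.3747
21.2460 6.1485 0.7987
32.7076 11.0121 1.6449 0.0000
47.2064 19.2801 3.3874 0.0000 0.0000
58.6676 32.7076 6.9759 0.0000 0.0000 0.0000
67.7274 47.2064 14.3659 0.0000 0.0000 0.0000 0.0000

Δt=0.32250, u=1.26504, d=0.79049, q=0.50075, disc=e^(-rΔt)=0.97265
k=6 terminal: V=max(K-S,0) → 67.7274 47.2064 14.3659 0.0000 0.0000 0.0000 0.0000
k=5: j=0 S=43.2424 intr=58.6676 cont=55.8799 V=58.6676[EX]; j=1 S=69.2024 intr=32.7076 cont=29.9199 V=32.7076[EX]; j=2 S=110.7471 intr=0.0000 cont=6.9759 V=6.9759[hold]; j=3 S=177.2326 intr=0.0000 cont=0.0000 V=0.0000[hold]; j=4 S=283.6318 intr=0.0000 cont=0.0000 V=0.0000[hold]; j=5 S=453.9062 intr=0.0000 cont=0.0000 V=0.0000[hold]  S*(5)=69.2024
k=4: j=0 S=54.7036 intr=47.2064 cont=44.4188 V=47.2064[EX]; j=1 S=87.5441 intr=14.3659 cont=19.2801 V=19.2801[hold]; j=2 S=140.1000 intr=0.0000 cont=3.3874 V=3.3874[hold]; j=3 S=224.2071 intr=0.0000 cont=0.0000 V=0.0000[hold]; j=4 S=358.8067 intr=0.0000 cont=0.0000 V=0.0000[hold]  S*(4)=54.7036
k=3: j=0 S=69.2024 intr=32.7076 cont=32.3134 V=32.7076[EX]; j=1 S=110.7471 intr=0.0000 cont=11.0121 V=11.0121[hold]; j=2 S=177.2326 intr=0.0000 cont=1.6449 V=1.6449[hold]; j=3 S=283.6318 intr=0.0000 cont=0.0000 V=0.0000[hold]  S*(3)=69.2024
k=2: j=0 S=87.5441 intr=14.3659 cont=21.2460 V=21.2460[hold]; j=1 S=140.1000 intr=0.0000 cont=6.1485 V=6.1485[hold]; j=2 S=224.2071 intr=0.0000 cont=0.7987 V=0.7987[hold]  S*(2)=-
k=1: j=0 S=110.7471 intr=0.0000 cont=13.3115 V=13.3115[hold]; j=1 S=177.2326 intr=0.0000 cont=3.3747 V=3.3747[hold]  S*(1)=-
k=0: j=0 S=140.1000 intr=0.0000 cont=8.1076 V=8.1076[hold]  S*(0)=-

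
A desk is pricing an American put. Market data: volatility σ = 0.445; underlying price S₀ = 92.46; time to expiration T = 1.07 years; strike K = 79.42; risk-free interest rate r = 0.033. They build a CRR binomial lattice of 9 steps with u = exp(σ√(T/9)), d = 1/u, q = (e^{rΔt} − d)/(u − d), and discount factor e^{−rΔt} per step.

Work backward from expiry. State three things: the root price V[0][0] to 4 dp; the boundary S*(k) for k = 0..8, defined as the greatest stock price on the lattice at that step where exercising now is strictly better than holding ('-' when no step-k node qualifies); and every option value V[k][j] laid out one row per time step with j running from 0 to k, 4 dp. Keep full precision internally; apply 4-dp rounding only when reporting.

Δt=0.11889  u=1.16583  d=0.85775  q=0.47448  discount=0.99608
step 9 (expiry): payoffs max(K−S,0) = 56.1808 47.8339 36.4892 21.0697 0.1120 0.0000 0.0000 0.0000 0.0000 0.0000
step 8: (k=8,j=0): S=27.0931, (K−S)⁺=52.3269, hold=52.0159 ⇒ V=52.3269 exercise | (k=8,j=1): S=36.8241, (K−S)⁺=42.5959, hold=42.2849 ⇒ V=42.5959 exercise | (k=8,j=2): S=50.0502, (K−S)⁺=29.3698, hold=29.0588 ⇒ V=29.3698 exercise | (k=8,j=3): S=68.0268, (K−S)⁺=11.3932, hold=11.0822 ⇒ V=11.3932 exercise | (k=8,j=4): S=92.4600, (K−S)⁺=0.0000, hold=0.0586 ⇒ V=0.0586 continue | (k=8,j=5): S=125.6689, (K−S)⁺=0.0000, hold=0.0000 ⇒ V=0.0000 continue | (k=8,j=6): S=170.8054, (K−S)⁺=0.0000, hold=0.0000 ⇒ V=0.0000 continue | (k=8,j=7): S=232.1536, (K−S)⁺=0.0000, hold=0.0000 ⇒ V=0.0000 continue | (k=8,j=8): S=315.5363, (K−S)⁺=0.0000, hold=0.0000 ⇒ V=0.0000 continue  boundary S*=68.0268
step 7: (k=7,j=0): S=31.5861, (K−S)⁺=47.8339, hold=47.5230 ⇒ V=47.8339 exercise | (k=7,j=1): S=42.9308, (K−S)⁺=36.4892, hold=36.1782 ⇒ V=36.4892 exercise | (k=7,j=2): S=58.3503, (K−S)⁺=21.0697, hold=20.7587 ⇒ V=21.0697 exercise | (k=7,j=3): S=79.3080, (K−S)⁺=0.1120, hold=5.9917 ⇒ V=5.9917 continue | (k=7,j=4): S=107.7931, (K−S)⁺=0.0000, hold=0.0307 ⇒ V=0.0307 continue | (k=7,j=5): S=146.5091, (K−S)⁺=0.0000, hold=0.0000 ⇒ V=0.0000 continue | (k=7,j=6): S=199.1308, (K−S)⁺=0.0000, hold=0.0000 ⇒ V=0.0000 continue | (k=7,j=7): S=270.6527, (K−S)⁺=0.0000, hold=0.0000 ⇒ V=0.0000 continue  boundary S*=58.3503
step 6: (k=6,j=0): S=36.8241, (K−S)⁺=42.5959, hold=42.2849 ⇒ V=42.5959 exercise | (k=6,j=1): S=50.0502, (K−S)⁺=29.3698, hold=29.0588 ⇒ V=29.3698 exercise | (k=6,j=2): S=68.0268, (K−S)⁺=11.3932, hold=13.8611 ⇒ V=13.8611 continue | (k=6,j=3): S=92.4600, (K−S)⁺=0.0000, hold=3.1509 ⇒ V=3.1509 continue | (k=6,j=4): S=125.6689, (K−S)⁺=0.0000, hold=0.0161 ⇒ V=0.0161 continue | (k=6,j=5): S=170.8054, (K−S)⁺=0.0000, hold=0.0000 ⇒ V=0.0000 continue | (k=6,j=6): S=232.1536, (K−S)⁺=0.0000, hold=0.0000 ⇒ V=0.0000 continue  boundary S*=50.0502
step 5: (k=5,j=0): S=42.9308, (K−S)⁺=36.4892, hold=36.1782 ⇒ V=36.4892 exercise | (k=5,j=1): S=58.3503, (K−S)⁺=21.0697, hold=21.9251 ⇒ V=21.9251 continue | (k=5,j=2): S=79.3080, (K−S)⁺=0.1120, hold=8.7450 ⇒ V=8.7450 continue | (k=5,j=3): S=107.7931, (K−S)⁺=0.0000, hold=1.6570 ⇒ V=1.6570 continue | (k=5,j=4): S=146.5091, (K−S)⁺=0.0000, hold=0.0084 ⇒ V=0.0084 continue | (k=5,j=5): S=199.1308, (K−S)⁺=0.0000, hold=0.0000 ⇒ V=0.0000 continue  boundary S*=42.9308
step 4: (k=4,j=0): S=50.0502, (K−S)⁺=29.3698, hold=29.4630 ⇒ V=29.4630 continue | (k=4,j=1): S=68.0268, (K−S)⁺=11.3932, hold=15.6101 ⇒ V=15.6101 continue | (k=4,j=2): S=92.4600, (K−S)⁺=0.0000, hold=5.3608 ⇒ V=5.3608 continue | (k=4,j=3): S=125.6689, (K−S)⁺=0.0000, hold=0.8714 ⇒ V=0.8714 continue | (k=4,j=4): S=170.8054, (K−S)⁺=0.0000, hold=0.0044 ⇒ V=0.0044 continue  boundary S*=-
step 3: (k=3,j=0): S=58.3503, (K−S)⁺=21.0697, hold=22.8005 ⇒ V=22.8005 continue | (k=3,j=1): S=79.3080, (K−S)⁺=0.1120, hold=10.7050 ⇒ V=10.7050 continue | (k=3,j=2): S=107.7931, (K−S)⁺=0.0000, hold=3.2180 ⇒ V=3.2180 continue | (k=3,j=3): S=146.5091, (K−S)⁺=0.0000, hold=0.4582 ⇒ V=0.4582 continue  boundary S*=-
step 2: (k=2,j=0): S=68.0268, (K−S)⁺=11.3932, hold=16.9947 ⇒ V=16.9947 continue | (k=2,j=1): S=92.4600, (K−S)⁺=0.0000, hold=7.1246 ⇒ V=7.1246 continue | (k=2,j=2): S=125.6689, (K−S)⁺=0.0000, hold=1.9011 ⇒ V=1.9011 continue  boundary S*=-
step 1: (k=1,j=0): S=79.3080, (K−S)⁺=0.1120, hold=12.2634 ⇒ V=12.2634 continue | (k=1,j=1): S=107.7931, (K−S)⁺=0.0000, hold=4.6280 ⇒ V=4.6280 continue  boundary S*=-
step 0: (k=0,j=0): S=92.4600, (K−S)⁺=0.0000, hold=8.6067 ⇒ V=8.6067 continue  boundary S*=-

price = 8.6067
boundary = - - - - - 42.9308 50.0502 58.3503 68.0268
tree:
8.6067
12.2634 4.6280
16.9947 7.1246 1.9011
22.8005 10.7050 3.2180 0.4582
29.4630 15.6101 5.3608 0.8714 0.0044
36.4892 21.9251 8.7450 1.6570 0.0084 0.0000
42.5959 29.3698 13.8611 3.1509 0.0161 0.0000 0.0000
47.8339 36.4892 21.0697 5.9917 0.0307 0.0000 0.0000 0.0000
52.3269 42.5959 29.3698 11.3932 0.0586 0.0000 0.0000 0.0000 0.0000
56.1808 47.8339 36.4892 21.0697 0.1120 0.0000 0.0000 0.0000 0.0000 0.0000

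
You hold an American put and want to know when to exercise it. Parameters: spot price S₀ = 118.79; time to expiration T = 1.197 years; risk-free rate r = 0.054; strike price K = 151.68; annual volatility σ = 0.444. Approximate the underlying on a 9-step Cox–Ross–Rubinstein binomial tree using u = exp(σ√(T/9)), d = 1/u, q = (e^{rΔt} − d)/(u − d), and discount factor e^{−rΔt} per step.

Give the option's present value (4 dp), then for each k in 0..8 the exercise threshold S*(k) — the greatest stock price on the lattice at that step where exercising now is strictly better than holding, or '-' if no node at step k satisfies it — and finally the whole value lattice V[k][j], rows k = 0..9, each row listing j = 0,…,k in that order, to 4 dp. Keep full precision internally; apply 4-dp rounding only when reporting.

params: Δt=0.13300 u=1.17577 d=0.85051 q=0.48177 e^(-rΔt)=0.99284
t_9 payoffs: 124.0183 113.4395 98.8150 78.5976 50.6483 12.0103 0.0000 0.0000 0.0000 0.0000
t_8: node(8,0) S=32.5238 payoff=119.1562 vs cont=118.0707 → 119.1562 [stop]  node(8,1) S=44.9620 payoff=106.7180 vs cont=105.6325 → 106.7180 [stop]  node(8,2) S=62.1571 payoff=89.5229 vs cont=88.4374 → 89.5229 [stop]  node(8,3) S=85.9281 payoff=65.7519 vs cont=64.6664 → 65.7519 [stop]  node(8,4) S=118.7900 payoff=32.8900 vs cont=31.8045 → 32.8900 [stop]  node(8,5) S=164.2194 payoff=0.0000 vs cont=6.1796 → 6.1796 [wait]  node(8,6) S=227.0226 payoff=0.0000 vs cont=0.0000 → 0.0000 [wait]  node(8,7) S=313.8439 payoff=0.0000 vs cont=0.0000 → 0.0000 [wait]  node(8,8) S=433.8687 payoff=0.0000 vs cont=0.0000 → 0.0000 [wait]  ⇒ S*(8)=118.7900
t_7: node(7,0) S=38.2405 payoff=113.4395 vs cont=112.3540 → 113.4395 [stop]  node(7,1) S=52.8650 payoff=98.8150 vs cont=97.7295 → 98.8150 [stop]  node(7,2) S=73.0824 payoff=78.5976 vs cont=77.5121 → 78.5976 [stop]  node(7,3) S=101.0317 payoff=50.6483 vs cont=49.5629 → 50.6483 [stop]  node(7,4) S=139.6697 payoff=12.0103 vs cont=19.8785 → 19.8785 [wait]  node(7,5) S=193.0842 payoff=0.0000 vs cont=3.1795 → 3.1795 [wait]  node(7,6) S=266.9263 payoff=0.0000 vs cont=0.0000 → 0.0000 [wait]  node(7,7) S=369.0082 payoff=0.0000 vs cont=0.0000 → 0.0000 [wait]  ⇒ S*(7)=101.0317
t_6: node(6,0) S=44.9620 payoff=106.7180 vs cont=105.6325 → 106.7180 [stop]  node(6,1) S=62.1571 payoff=89.5229 vs cont=88.4374 → 89.5229 [stop]  node(6,2) S=85.9281 payoff=65.7519 vs cont=64.6664 → 65.7519 [stop]  node(6,3) S=118.7900 payoff=32.8900 vs cont=35.5681 → 35.5681 [wait]  node(6,4) S=164.2194 payoff=0.0000 vs cont=11.7488 → 11.7488 [wait]  node(6,5) S=227.0226 payoff=0.0000 vs cont=1.6360 → 1.6360 [wait]  node(6,6) S=313.8439 payoff=0.0000 vs cont=0.0000 → 0.0000 [wait]  ⇒ S*(6)=85.9281
t_5: node(5,0) S=52.8650 payoff=98.8150 vs cont=97.7295 → 98.8150 [stop]  node(5,1) S=73.0824 payoff=78.5976 vs cont=77.5121 → 78.5976 [stop]  node(5,2) S=101.0317 payoff=50.6483 vs cont=50.8438 → 50.8438 [wait]  node(5,3) S=139.6697 payoff=12.0103 vs cont=23.9203 → 23.9203 [wait]  node(5,4) S=193.0842 payoff=0.0000 vs cont=6.8276 → 6.8276 [wait]  node(5,5) S=266.9263 payoff=0.0000 vs cont=0.8417 → 0.8417 [wait]  ⇒ S*(5)=73.0824
t_4: node(4,0) S=62.1571 payoff=89.5229 vs cont=88.4374 → 89.5229 [stop]  node(4,1) S=85.9281 payoff=65.7519 vs cont=64.7599 → 65.7519 [stop]  node(4,2) S=118.7900 payoff=32.8900 vs cont=37.6019 → 37.6019 [wait]  node(4,3) S=164.2194 payoff=0.0000 vs cont=15.5733 → 15.5733 [wait]  node(4,4) S=227.0226 payoff=0.0000 vs cont=3.9156 → 3.9156 [wait]  ⇒ S*(4)=85.9281
t_3: node(3,0) S=73.0824 payoff=78.5976 vs cont=77.5121 → 78.5976 [stop]  node(3,1) S=101.0317 payoff=50.6483 vs cont=51.8167 → 51.8167 [wait]  node(3,2) S=139.6697 payoff=12.0103 vs cont=26.7961 → 26.7961 [wait]  node(3,3) S=193.0842 payoff=0.0000 vs cont=9.8857 → 9.8857 [wait]  ⇒ S*(3)=73.0824
t_2: node(2,0) S=85.9281 payoff=65.7519 vs cont=65.2253 → 65.7519 [stop]  node(2,1) S=118.7900 payoff=32.8900 vs cont=39.4780 → 39.4780 [wait]  node(2,2) S=164.2194 payoff=0.0000 vs cont=18.5158 → 18.5158 [wait]  ⇒ S*(2)=85.9281
t_1: node(1,0) S=101.0317 payoff=50.6483 vs cont=52.7140 → 52.7140 [wait]  node(1,1) S=139.6697 payoff=12.0103 vs cont=29.1689 → 29.1689 [wait]  ⇒ S*(1)=-
t_0: node(0,0) S=118.7900 payoff=32.8900 vs cont=41.0747 → 41.0747 [wait]  ⇒ S*(0)=-

price = 41.0747
boundary = - - 85.9281 73.0824 85.9281 73.0824 85.9281 101.0317 118.7900
tree:
41.0747
52.7140 29.1689
65.7519 39.4780 18.5158
78.5976 51.8167 26.7961 9.8857
89.5229 65.7519 37.6019 15.5733 3.9156
98.8150 78.5976 50.8438 23.9203 6.8276 0.8417
106.7180 89.5229 65.7519 35.5681 11.7488 1.6360 0.0000
113.4395 98.8150 78.5976 50.6483 19.8785 3.1795 0.0000 0.0000
119.1562 106.7180 89.5229 65.7519 32.8900 6.1796 0.0000 0.0000 0.0000
124.0183 113.4395 98.8150 78.5976 50.6483 12.0103 0.0000 0.0000 0.0000 0.0000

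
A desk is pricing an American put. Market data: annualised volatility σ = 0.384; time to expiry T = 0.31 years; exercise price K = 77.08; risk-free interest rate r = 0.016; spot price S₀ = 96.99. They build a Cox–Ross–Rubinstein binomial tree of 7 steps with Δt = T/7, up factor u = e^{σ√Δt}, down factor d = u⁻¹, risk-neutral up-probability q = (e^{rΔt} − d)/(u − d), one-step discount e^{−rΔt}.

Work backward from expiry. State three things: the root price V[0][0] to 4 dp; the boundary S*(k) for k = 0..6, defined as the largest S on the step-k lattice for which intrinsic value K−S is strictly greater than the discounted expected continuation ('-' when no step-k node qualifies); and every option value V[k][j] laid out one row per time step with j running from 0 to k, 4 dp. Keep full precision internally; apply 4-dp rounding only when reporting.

price = 1.1780
boundary = - - - - - 64.7517 70.2015
tree:
1.1780
1.9702 0.3357
3.2422 0.6181 0.0353
5.2249 1.1348 0.0685 0.0000
8.1871 2.0769 0.1328 0.0000 0.0000
12.3283 3.7874 0.2577 0.0000 0.0000 0.0000
17.3550 6.8785 0.5000 0.0000 0.0000 0.0000 0.0000
21.9915 12.3283 0.9700 0.0000 0.0000 0.0000 0.0000 0.0000

Δt=0.04429  u=1.08416  d=0.92237  q=0.48419  discount=0.99929
step 7 (expiry): payoffs max(K−S,0) = 21.9915 12.3283 0.9700 0.0000 0.0000 0.0000 0.0000 0.0000
step 6: (k=6,j=0): S=59.7250, (K−S)⁺=17.3550, hold=17.3004 ⇒ V=17.3550 exercise | (k=6,j=1): S=70.2015, (K−S)⁺=6.8785, hold=6.8239 ⇒ V=6.8785 exercise | (k=6,j=2): S=82.5157, (K−S)⁺=0.0000, hold=0.5000 ⇒ V=0.5000 continue | (k=6,j=3): S=96.9900, (K−S)⁺=0.0000, hold=0.0000 ⇒ V=0.0000 continue | (k=6,j=4): S=114.0033, (K−S)⁺=0.0000, hold=0.0000 ⇒ V=0.0000 continue | (k=6,j=5): S=134.0009, (K−S)⁺=0.0000, hold=0.0000 ⇒ V=0.0000 continue | (k=6,j=6): S=157.5063, (K−S)⁺=0.0000, hold=0.0000 ⇒ V=0.0000 continue  boundary S*=70.2015
step 5: (k=5,j=0): S=64.7517, (K−S)⁺=12.3283, hold=12.2737 ⇒ V=12.3283 exercise | (k=5,j=1): S=76.1100, (K−S)⁺=0.9700, hold=3.7874 ⇒ V=3.7874 continue | (k=5,j=2): S=89.4606, (K−S)⁺=0.0000, hold=0.2577 ⇒ V=0.2577 continue | (k=5,j=3): S=105.1531, (K−S)⁺=0.0000, hold=0.0000 ⇒ V=0.0000 continue | (k=5,j=4): S=123.5983, (K−S)⁺=0.0000, hold=0.0000 ⇒ V=0.0000 continue | (k=5,j=5): S=145.2790, (K−S)⁺=0.0000, hold=0.0000 ⇒ V=0.0000 continue  boundary S*=64.7517
step 4: (k=4,j=0): S=70.2015, (K−S)⁺=6.8785, hold=8.1871 ⇒ V=8.1871 continue | (k=4,j=1): S=82.5157, (K−S)⁺=0.0000, hold=2.0769 ⇒ V=2.0769 continue | (k=4,j=2): S=96.9900, (K−S)⁺=0.0000, hold=0.1328 ⇒ V=0.1328 continue | (k=4,j=3): S=114.0033, (K−S)⁺=0.0000, hold=0.0000 ⇒ V=0.0000 continue | (k=4,j=4): S=134.0009, (K−S)⁺=0.0000, hold=0.0000 ⇒ V=0.0000 continue  boundary S*=-
step 3: (k=3,j=0): S=76.1100, (K−S)⁺=0.9700, hold=5.2249 ⇒ V=5.2249 continue | (k=3,j=1): S=89.4606, (K−S)⁺=0.0000, hold=1.1348 ⇒ V=1.1348 continue | (k=3,j=2): S=105.1531, (K−S)⁺=0.0000, hold=0.0685 ⇒ V=0.0685 continue | (k=3,j=3): S=123.5983, (K−S)⁺=0.0000, hold=0.0000 ⇒ V=0.0000 continue  boundary S*=-
step 2: (k=2,j=0): S=82.5157, (K−S)⁺=0.0000, hold=3.2422 ⇒ V=3.2422 continue | (k=2,j=1): S=96.9900, (K−S)⁺=0.0000, hold=0.6181 ⇒ V=0.6181 continue | (k=2,j=2): S=114.0033, (K−S)⁺=0.0000, hold=0.0353 ⇒ V=0.0353 continue  boundary S*=-
step 1: (k=1,j=0): S=89.4606, (K−S)⁺=0.0000, hold=1.9702 ⇒ V=1.9702 continue | (k=1,j=1): S=105.1531, (K−S)⁺=0.0000, hold=0.3357 ⇒ V=0.3357 continue  boundary S*=-
step 0: (k=0,j=0): S=96.9900, (K−S)⁺=0.0000, hold=1.1780 ⇒ V=1.1780 continue  boundary S*=-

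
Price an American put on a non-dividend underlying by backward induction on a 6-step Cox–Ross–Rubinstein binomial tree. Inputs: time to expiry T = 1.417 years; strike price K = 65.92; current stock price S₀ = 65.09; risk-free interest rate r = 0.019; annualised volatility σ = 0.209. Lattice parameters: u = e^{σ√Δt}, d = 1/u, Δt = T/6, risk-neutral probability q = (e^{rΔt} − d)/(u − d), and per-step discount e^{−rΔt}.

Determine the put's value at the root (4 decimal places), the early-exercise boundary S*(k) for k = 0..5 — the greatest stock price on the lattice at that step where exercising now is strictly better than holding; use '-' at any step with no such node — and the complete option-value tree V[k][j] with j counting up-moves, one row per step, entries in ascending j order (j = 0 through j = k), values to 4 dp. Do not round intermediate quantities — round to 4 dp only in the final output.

price = 6.0812
boundary = - - - 47.9936 53.1244 58.8036
tree:
6.0812
9.0877 3.0901
13.0738 5.1315 1.0498
17.9264 8.2756 1.9924 0.1044
22.5616 12.7956 3.7711 0.2083 0.0000
26.7492 17.9264 7.1164 0.4158 0.0000 0.0000
30.5323 22.5616 12.7956 0.8300 0.0000 0.0000 0.0000

Δt=0.23617, u=1.10690, d=0.90342, q=0.49673, disc=e^(-rΔt)=0.99552
k=6 terminal: V=max(K-S,0) → 30.5323 22.5616 12.7956 0.8300 0.0000 0.0000 0.0000
k=5: j=0 S=39.1708 intr=26.7492 cont=26.4540 V=26.7492[EX]; j=1 S=47.9936 intr=17.9264 cont=17.6313 V=17.9264[EX]; j=2 S=58.8036 intr=7.1164 cont=6.8213 V=7.1164[EX]; j=3 S=72.0484 intr=0.0000 cont=0.4158 V=0.4158[hold]; j=4 S=88.2765 intr=0.0000 cont=0.0000 V=0.0000[hold]; j=5 S=108.1598 intr=0.0000 cont=0.0000 V=0.0000[hold]  S*(5)=58.8036
k=4: j=0 S=43.3584 intr=22.5616 cont=22.2665 V=22.5616[EX]; j=1 S=53.1244 intr=12.7956 cont=12.5005 V=12.7956[EX]; j=2 S=65.0900 intr=0.8300 cont=3.7711 V=3.7711[hold]; j=3 S=79.7508 intr=0.0000 cont=0.2083 V=0.2083[hold]; j=4 S=97.7137 intr=0.0000 cont=0.0000 V=0.0000[hold]  S*(4)=53.1244
k=3: j=0 S=47.9936 intr=17.9264 cont=17.6313 V=17.9264[EX]; j=1 S=58.8036 intr=7.1164 cont=8.2756 V=8.2756[hold]; j=2 S=72.0484 intr=0.0000 cont=1.9924 V=1.9924[hold]; j=3 S=88.2765 intr=0.0000 cont=0.1044 V=0.1044[hold]  S*(3)=47.9936
k=2: j=0 S=53.1244 intr=12.7956 cont=13.0738 V=13.0738[hold]; j=1 S=65.0900 intr=0.8300 cont=5.1315 V=5.1315[hold]; j=2 S=79.7508 intr=0.0000 cont=1.0498 V=1.0498[hold]  S*(2)=-
k=1: j=0 S=58.8036 intr=7.1164 cont=9.0877 V=9.0877[hold]; j=1 S=72.0484 intr=0.0000 cont=3.0901 V=3.0901[hold]  S*(1)=-
k=0: j=0 S=65.0900 intr=0.8300 cont=6.0812 V=6.0812[hold]  S*(0)=-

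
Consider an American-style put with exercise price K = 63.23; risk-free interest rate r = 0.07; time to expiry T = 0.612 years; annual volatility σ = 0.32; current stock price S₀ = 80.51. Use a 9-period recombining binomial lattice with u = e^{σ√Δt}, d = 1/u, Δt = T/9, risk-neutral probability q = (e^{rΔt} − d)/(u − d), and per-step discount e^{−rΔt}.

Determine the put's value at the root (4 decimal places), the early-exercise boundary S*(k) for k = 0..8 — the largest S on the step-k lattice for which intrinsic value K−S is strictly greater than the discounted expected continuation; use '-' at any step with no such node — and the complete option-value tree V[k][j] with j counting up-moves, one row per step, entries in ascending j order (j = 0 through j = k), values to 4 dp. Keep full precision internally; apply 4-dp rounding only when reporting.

price = 1.0947
boundary = - - - - - - 48.7988 53.0456 57.6620
tree:
1.0947
1.8062 0.4152
2.9189 0.7442 0.1001
4.5999 1.3163 0.1964 0.0076
7.0270 2.2897 0.3849 0.0155 0.0000
10.3233 3.8967 0.7529 0.0317 0.0000 0.0000
14.4312 6.4372 1.4700 0.0647 0.0000 0.0000 0.0000
18.3379 10.1844 2.8642 0.1320 0.0000 0.0000 0.0000 0.0000
21.9320 14.4312 5.5680 0.2694 0.0000 0.0000 0.0000 0.0000 0.0000
25.2382 18.3379 10.1844 0.5499 0.0000 0.0000 0.0000 0.0000 0.0000 0.0000

Δt=0.06800  u=1.08703  d=0.91994  q=0.50771  discount=0.99525
step 9 (expiry): payoffs max(K−S,0) = 25.2382 18.3379 10.1844 0.5499 0.0000 0.0000 0.0000 0.0000 0.0000 0.0000
step 8: (k=8,j=0): S=41.2980, (K−S)⁺=21.9320, hold=21.6317 ⇒ V=21.9320 exercise | (k=8,j=1): S=48.7988, (K−S)⁺=14.4312, hold=14.1309 ⇒ V=14.4312 exercise | (k=8,j=2): S=57.6620, (K−S)⁺=5.5680, hold=5.2677 ⇒ V=5.5680 exercise | (k=8,j=3): S=68.1349, (K−S)⁺=0.0000, hold=0.2694 ⇒ V=0.2694 continue | (k=8,j=4): S=80.5100, (K−S)⁺=0.0000, hold=0.0000 ⇒ V=0.0000 continue | (k=8,j=5): S=95.1327, (K−S)⁺=0.0000, hold=0.0000 ⇒ V=0.0000 continue | (k=8,j=6): S=112.4113, (K−S)⁺=0.0000, hold=0.0000 ⇒ V=0.0000 continue | (k=8,j=7): S=132.8281, (K−S)⁺=0.0000, hold=0.0000 ⇒ V=0.0000 continue | (k=8,j=8): S=156.9532, (K−S)⁺=0.0000, hold=0.0000 ⇒ V=0.0000 continue  boundary S*=57.6620
step 7: (k=7,j=0): S=44.8921, (K−S)⁺=18.3379, hold=18.0377 ⇒ V=18.3379 exercise | (k=7,j=1): S=53.0456, (K−S)⁺=10.1844, hold=9.8841 ⇒ V=10.1844 exercise | (k=7,j=2): S=62.6801, (K−S)⁺=0.5499, hold=2.8642 ⇒ V=2.8642 continue | (k=7,j=3): S=74.0644, (K−S)⁺=0.0000, hold=0.1320 ⇒ V=0.1320 continue | (k=7,j=4): S=87.5165, (K−S)⁺=0.0000, hold=0.0000 ⇒ V=0.0000 continue | (k=7,j=5): S=103.4118, (K−S)⁺=0.0000, hold=0.0000 ⇒ V=0.0000 continue | (k=7,j=6): S=122.1940, (K−S)⁺=0.0000, hold=0.0000 ⇒ V=0.0000 continue | (k=7,j=7): S=144.3877, (K−S)⁺=0.0000, hold=0.0000 ⇒ V=0.0000 continue  boundary S*=53.0456
step 6: (k=6,j=0): S=48.7988, (K−S)⁺=14.4312, hold=14.1309 ⇒ V=14.4312 exercise | (k=6,j=1): S=57.6620, (K−S)⁺=5.5680, hold=6.4372 ⇒ V=6.4372 continue | (k=6,j=2): S=68.1349, (K−S)⁺=0.0000, hold=1.4700 ⇒ V=1.4700 continue | (k=6,j=3): S=80.5100, (K−S)⁺=0.0000, hold=0.0647 ⇒ V=0.0647 continue | (k=6,j=4): S=95.1327, (K−S)⁺=0.0000, hold=0.0000 ⇒ V=0.0000 continue | (k=6,j=5): S=112.4113, (K−S)⁺=0.0000, hold=0.0000 ⇒ V=0.0000 continue | (k=6,j=6): S=132.8281, (K−S)⁺=0.0000, hold=0.0000 ⇒ V=0.0000 continue  boundary S*=48.7988
step 5: (k=5,j=0): S=53.0456, (K−S)⁺=10.1844, hold=10.3233 ⇒ V=10.3233 continue | (k=5,j=1): S=62.6801, (K−S)⁺=0.5499, hold=3.8967 ⇒ V=3.8967 continue | (k=5,j=2): S=74.0644, (K−S)⁺=0.0000, hold=0.7529 ⇒ V=0.7529 continue | (k=5,j=3): S=87.5165, (K−S)⁺=0.0000, hold=0.0317 ⇒ V=0.0317 continue | (k=5,j=4): S=103.4118, (K−S)⁺=0.0000, hold=0.0000 ⇒ V=0.0000 continue | (k=5,j=5): S=122.1940, (K−S)⁺=0.0000, hold=0.0000 ⇒ V=0.0000 continue  boundary S*=-
step 4: (k=4,j=0): S=57.6620, (K−S)⁺=5.5680, hold=7.0270 ⇒ V=7.0270 continue | (k=4,j=1): S=68.1349, (K−S)⁺=0.0000, hold=2.2897 ⇒ V=2.2897 continue | (k=4,j=2): S=80.5100, (K−S)⁺=0.0000, hold=0.3849 ⇒ V=0.3849 continue | (k=4,j=3): S=95.1327, (K−S)⁺=0.0000, hold=0.0155 ⇒ V=0.0155 continue | (k=4,j=4): S=112.4113, (K−S)⁺=0.0000, hold=0.0000 ⇒ V=0.0000 continue  boundary S*=-
step 3: (k=3,j=0): S=62.6801, (K−S)⁺=0.5499, hold=4.5999 ⇒ V=4.5999 continue | (k=3,j=1): S=74.0644, (K−S)⁺=0.0000, hold=1.3163 ⇒ V=1.3163 continue | (k=3,j=2): S=87.5165, (K−S)⁺=0.0000, hold=0.1964 ⇒ V=0.1964 continue | (k=3,j=3): S=103.4118, (K−S)⁺=0.0000, hold=0.0076 ⇒ V=0.0076 continue  boundary S*=-
step 2: (k=2,j=0): S=68.1349, (K−S)⁺=0.0000, hold=2.9189 ⇒ V=2.9189 continue | (k=2,j=1): S=80.5100, (K−S)⁺=0.0000, hold=0.7442 ⇒ V=0.7442 continue | (k=2,j=2): S=95.1327, (K−S)⁺=0.0000, hold=0.1001 ⇒ V=0.1001 continue  boundary S*=-
step 1: (k=1,j=0): S=74.0644, (K−S)⁺=0.0000, hold=1.8062 ⇒ V=1.8062 continue | (k=1,j=1): S=87.5165, (K−S)⁺=0.0000, hold=0.4152 ⇒ V=0.4152 continue  boundary S*=-
step 0: (k=0,j=0): S=80.5100, (K−S)⁺=0.0000, hold=1.0947 ⇒ V=1.0947 continue  boundary S*=-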